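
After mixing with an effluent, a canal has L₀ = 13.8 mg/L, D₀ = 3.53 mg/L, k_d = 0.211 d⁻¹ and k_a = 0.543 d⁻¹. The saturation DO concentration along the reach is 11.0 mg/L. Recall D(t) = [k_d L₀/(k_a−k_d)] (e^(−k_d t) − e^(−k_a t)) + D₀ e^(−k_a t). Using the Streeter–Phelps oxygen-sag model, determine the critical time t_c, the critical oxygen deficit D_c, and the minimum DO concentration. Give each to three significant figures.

t_c ≈ 1.30 d; D_c ≈ 4.08 mg/L; min DO ≈ 6.92 mg/L

With k_a/k_d = 2.573 and 1 − D₀(k_a−k_d)/(k_d L₀) = 0.5975,
t_c = ln(2.573 × 0.5975) / (0.543 − 0.211) = ln(1.538) / 0.3320 = 0.4303/0.3320 = 1.296 d.
L(t_c) = L₀ e^(−k_d t_c) = 13.8 × 0.7607 = 10.50 mg/L, and at the critical point k_a D_c = k_d L, so D_c = (0.211/0.543) × 10.50 = 4.079 mg/L.
Minimum DO = C_s − D_c = 11.0 − 4.079 = 6.921 mg/L.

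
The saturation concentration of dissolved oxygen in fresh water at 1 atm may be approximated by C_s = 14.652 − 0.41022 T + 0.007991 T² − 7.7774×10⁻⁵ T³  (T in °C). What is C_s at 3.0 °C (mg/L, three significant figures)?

C_s ≈ 13.5 mg/L

C_s = 14.652 − 0.41022×3.0 + 0.007991×3.0² − 7.7774×10⁻⁵×3.0³ = 13.49 mg/L.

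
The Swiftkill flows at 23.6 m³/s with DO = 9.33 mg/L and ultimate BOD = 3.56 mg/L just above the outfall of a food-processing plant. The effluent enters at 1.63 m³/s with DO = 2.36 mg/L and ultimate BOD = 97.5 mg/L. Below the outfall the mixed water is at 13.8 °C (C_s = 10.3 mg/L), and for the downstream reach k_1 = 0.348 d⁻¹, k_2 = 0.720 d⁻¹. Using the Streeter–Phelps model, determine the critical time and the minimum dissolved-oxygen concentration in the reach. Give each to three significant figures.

t_c ≈ 1.49 d; minimum DO ≈ 7.53 mg/L

Mixed DO = (23.6×9.33 + 1.63×2.36)/(23.6+1.63) = 224.0/25.23 = 8.880 mg/L.
Mixed L₀ = (23.6×3.56 + 1.63×97.5)/(25.23) = 242.9/25.23 = 9.629 mg/L.
Initial deficit D₀ = C_s − DO₀ = 10.3 − 8.880 = 1.420 mg/L.
t_c = (1/0.3720) ln[(0.720/0.348)(1 − 1.420×0.3720/(0.348×9.629))] = 2.688 × ln(1.743) = 1.493 d.
D_c = (0.348/0.720) × 9.629 × e^(−0.348×1.493) = 0.4833 × 9.629 × 0.5947 = 2.768 mg/L.
Minimum DO = 10.3 − 2.768 = 7.532 mg/L.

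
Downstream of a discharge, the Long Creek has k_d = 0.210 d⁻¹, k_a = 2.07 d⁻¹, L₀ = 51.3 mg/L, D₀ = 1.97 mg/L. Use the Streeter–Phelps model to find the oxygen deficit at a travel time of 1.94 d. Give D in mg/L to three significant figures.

D ≈ 3.78 mg/L

k_d L₀/(k_a−k_d) = 0.210×51.3/(2.07−0.210) = 10.77/1.860 = 5.792 mg/L.
e^(−k_d t) = e^(−0.210×1.940) = 0.6654; e^(−k_a t) = e^(−2.07×1.940) = 0.01803.
D = 5.792 × (0.6654 − 0.01803) + 1.97 × 0.01803 = 3.749 + 0.03552 = 3.785 mg/L.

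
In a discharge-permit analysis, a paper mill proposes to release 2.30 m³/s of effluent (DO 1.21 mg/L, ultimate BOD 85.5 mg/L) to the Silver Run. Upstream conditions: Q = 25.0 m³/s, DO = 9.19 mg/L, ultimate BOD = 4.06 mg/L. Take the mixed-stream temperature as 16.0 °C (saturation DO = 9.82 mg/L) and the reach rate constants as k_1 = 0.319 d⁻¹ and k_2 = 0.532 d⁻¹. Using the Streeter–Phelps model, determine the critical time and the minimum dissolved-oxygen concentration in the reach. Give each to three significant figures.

t_c ≈ 2.01 d; minimum DO ≈ 6.37 mg/L

Mixed DO = (25.0×9.19 + 2.30×1.21)/(25.0+2.30) = 232.5/27.30 = 8.518 mg/L.
Mixed L₀ = (25.0×4.06 + 2.30×85.5)/(27.30) = 298.1/27.30 = 10.92 mg/L.
Initial deficit D₀ = C_s − DO₀ = 9.82 − 8.518 = 1.302 mg/L.
t_c = (1/0.2130) ln[(0.532/0.319)(1 − 1.302×0.2130/(0.319×10.92))] = 4.695 × ln(1.535) = 2.012 d.
D_c = (0.319/0.532) × 10.92 × e^(−0.319×2.012) = 0.5996 × 10.92 × 0.5264 = 3.447 mg/L.
Minimum DO = 9.82 − 3.447 = 6.373 mg/L.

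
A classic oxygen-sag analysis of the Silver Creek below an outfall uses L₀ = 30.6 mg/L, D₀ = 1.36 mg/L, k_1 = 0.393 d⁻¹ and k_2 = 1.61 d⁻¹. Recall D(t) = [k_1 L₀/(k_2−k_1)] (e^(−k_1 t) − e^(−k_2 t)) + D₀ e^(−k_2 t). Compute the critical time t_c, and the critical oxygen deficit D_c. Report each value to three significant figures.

At the critical point dD/dt = 0, so k_1 L₀ e^(−k_1 t) = k_2 D. Substituting D(t) from the Streeter–Phelps equation and solving for t gives
t_c = ln[(k_2/k_1)(1 − D₀(k_2−k_1)/(k_1 L₀))] / (k_2−k_1).
Here k_2−k_1 = 1.217 d⁻¹ and 1 − D₀(k_2−k_1)/(k_1 L₀) = 1 − 1.36×1.217/(0.393×30.6) = 0.8624, so
t_c = ln(4.097 × 0.8624) / 1.217 = 1.262 / 1.217 = 1.037 d.
D_c = (k_1/k_2) L₀ e^(−k_1 t_c) = (0.393/1.61) × 30.6 × e^(−0.393×1.037) = 0.2441 × 30.6 × 0.6653 = 4.969 mg/L.

t_c ≈ 1.04 d; D_c ≈ 4.97 mg/L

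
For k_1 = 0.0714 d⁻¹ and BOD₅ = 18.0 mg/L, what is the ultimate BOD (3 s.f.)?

L₀ ≈ 60.0 mg/L

BOD₅ = L₀(1 − e^(−5k_1)) ⇒ L₀ = BOD₅ / (1 − e^(−5×0.0714))
= 18.0 / (1 − 0.6998) = 18.0 / 0.3002 = 59.95 mg/L.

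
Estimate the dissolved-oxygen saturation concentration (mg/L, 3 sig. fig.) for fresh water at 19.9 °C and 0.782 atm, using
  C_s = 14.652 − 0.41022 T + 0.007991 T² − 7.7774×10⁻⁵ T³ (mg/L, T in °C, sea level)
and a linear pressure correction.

At sea level: C_s = 14.652 − 0.41022×19.9 + 0.007991×19.9² − 7.7774×10⁻⁵×19.9³ = 9.040 mg/L.
Pressure correction: C_s' = 9.040 × 0.782 = 7.069 mg/L.

C_s ≈ 7.07 mg/L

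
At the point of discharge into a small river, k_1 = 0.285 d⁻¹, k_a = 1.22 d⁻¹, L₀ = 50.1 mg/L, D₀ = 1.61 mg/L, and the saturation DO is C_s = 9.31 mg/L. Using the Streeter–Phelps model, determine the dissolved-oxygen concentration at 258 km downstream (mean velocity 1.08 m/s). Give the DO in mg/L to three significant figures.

DO ≈ 2.83 mg/L

Travel time t = x/v = 258 km / (1.08 m/s) = 258000 m / 1.08 m/s = 238900 s = 2.765 d.
k_1 L₀/(k_a−k_1) = 0.285×50.1/(1.22−0.285) = 14.28/0.9350 = 15.27 mg/L.
e^(−k_1 t) = e^(−0.285×2.765) = 0.4548; e^(−k_a t) = e^(−1.22×2.765) = 0.03428.
D = 15.27 × (0.4548 − 0.03428) + 1.61 × 0.03428 = 6.421 + 0.05519 = 6.476 mg/L.
DO = C_s − D = 9.31 − 6.476 = 2.834 mg/L.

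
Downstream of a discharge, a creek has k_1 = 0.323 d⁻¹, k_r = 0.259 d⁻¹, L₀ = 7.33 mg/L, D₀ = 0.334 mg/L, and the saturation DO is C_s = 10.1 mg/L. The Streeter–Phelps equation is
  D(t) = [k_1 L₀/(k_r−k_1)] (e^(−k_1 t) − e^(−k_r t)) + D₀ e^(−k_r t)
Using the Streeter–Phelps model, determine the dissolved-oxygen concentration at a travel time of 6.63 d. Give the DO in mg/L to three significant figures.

DO ≈ 7.74 mg/L

k_1 L₀/(k_r−k_1) = 0.323×7.33/(0.259−0.323) = 2.368/-0.06400 = -36.99 mg/L.
e^(−k_1 t) = e^(−0.323×6.630) = 0.1175; e^(−k_r t) = e^(−0.259×6.630) = 0.1796.
D = -36.99 × (0.1175 − 0.1796) + 0.334 × 0.1796 = 2.297 + 0.05998 = 2.357 mg/L.
DO = C_s − D = 10.1 − 2.357 = 7.743 mg/L.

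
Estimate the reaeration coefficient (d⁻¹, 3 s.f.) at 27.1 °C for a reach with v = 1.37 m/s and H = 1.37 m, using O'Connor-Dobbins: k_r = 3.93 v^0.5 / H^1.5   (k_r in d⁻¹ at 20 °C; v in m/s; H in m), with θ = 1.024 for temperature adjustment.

k_r(20) = 3.93 × 1.37^0.5 / 1.37^1.5 = 3.93 × 1.170 / 1.604 = 2.869 d⁻¹.
k_r(27.1) = 2.869 × 1.024^(27.1−20) = 2.869 × 1.183 = 3.395 d⁻¹.

k_r ≈ 3.39 d⁻¹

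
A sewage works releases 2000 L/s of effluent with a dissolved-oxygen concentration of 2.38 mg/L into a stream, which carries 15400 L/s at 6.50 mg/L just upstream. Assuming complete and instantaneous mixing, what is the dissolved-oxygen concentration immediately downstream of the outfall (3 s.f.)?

Flow-weighted mixing: C = (Q_r C_r + Q_w C_w)/(Q_r + Q_w)
= (15400×6.50 + 2000×2.38)/(15400 + 2000) = 104900/17400 = 6.026 mg/L.

6.03 mg/L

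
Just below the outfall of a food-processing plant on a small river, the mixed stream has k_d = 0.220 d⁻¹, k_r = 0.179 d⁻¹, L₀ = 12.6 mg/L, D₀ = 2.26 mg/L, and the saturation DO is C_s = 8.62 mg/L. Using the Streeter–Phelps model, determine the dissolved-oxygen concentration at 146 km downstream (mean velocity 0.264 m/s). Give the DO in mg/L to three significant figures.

Travel time t = x/v = 146 km / (0.264 m/s) = 146000 m / 0.264 m/s = 553000 s = 6.401 d.
k_d L₀/(k_r−k_d) = 0.220×12.6/(0.179−0.220) = 2.772/-0.04100 = -67.61 mg/L.
e^(−k_d t) = e^(−0.220×6.401) = 0.2446; e^(−k_r t) = e^(−0.179×6.401) = 0.3180.
D = -67.61 × (0.2446 − 0.3180) + 2.26 × 0.3180 = 4.962 + 0.7186 = 5.681 mg/L.
DO = C_s − D = 8.62 − 5.681 = 2.939 mg/L.

DO ≈ 2.94 mg/L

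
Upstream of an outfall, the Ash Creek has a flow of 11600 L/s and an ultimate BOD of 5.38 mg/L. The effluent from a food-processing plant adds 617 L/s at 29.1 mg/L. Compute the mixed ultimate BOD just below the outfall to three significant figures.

6.58 mg/L

Flow-weighted mixing: C = (Q_r C_r + Q_w C_w)/(Q_r + Q_w)
= (11600×5.38 + 617×29.1)/(11600 + 617) = 80360/12220 = 6.578 mg/L.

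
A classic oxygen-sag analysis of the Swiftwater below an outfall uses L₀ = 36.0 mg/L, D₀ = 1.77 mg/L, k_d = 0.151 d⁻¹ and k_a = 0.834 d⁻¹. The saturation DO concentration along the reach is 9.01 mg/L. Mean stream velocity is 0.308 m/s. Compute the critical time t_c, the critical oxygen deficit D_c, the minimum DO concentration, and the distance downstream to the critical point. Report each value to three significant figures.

t_c = [1/(k_a−k_d)] ln[(k_a/k_d)(1 − D₀(k_a−k_d)/(k_d L₀))]
= [1/(0.834−0.151)] ln[(0.834/0.151)(1 − 1.77×0.6830/(0.151×36.0))]
= (1/0.6830) ln[5.523 × 0.7776] = 1.464 × ln(4.295) = 1.464 × 1.457 = 2.134 d.
L(t_c) = L₀ e^(−k_d t_c) = 36.0 × 0.7245 = 26.08 mg/L, and at the critical point k_a D_c = k_d L, so D_c = (0.151/0.834) × 26.08 = 4.723 mg/L.
Minimum DO = C_s − D_c = 9.01 − 4.723 = 4.287 mg/L.
x_c = v t_c = 0.308 m/s × 2.134 d × 86400 s/d = 56780 m ≈ 56.8 km.

t_c ≈ 2.13 d; D_c ≈ 4.72 mg/L; min DO ≈ 4.29 mg/L; x_c ≈ 56.8 km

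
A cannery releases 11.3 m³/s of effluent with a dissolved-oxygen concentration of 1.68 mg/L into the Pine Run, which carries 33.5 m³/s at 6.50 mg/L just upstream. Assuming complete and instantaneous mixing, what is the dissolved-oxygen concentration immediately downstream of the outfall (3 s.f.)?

Flow-weighted mixing: C = (Q_r C_r + Q_w C_w)/(Q_r + Q_w)
= (33.5×6.50 + 11.3×1.68)/(33.5 + 11.3) = 236.7/44.80 = 5.284 mg/L.

5.28 mg/L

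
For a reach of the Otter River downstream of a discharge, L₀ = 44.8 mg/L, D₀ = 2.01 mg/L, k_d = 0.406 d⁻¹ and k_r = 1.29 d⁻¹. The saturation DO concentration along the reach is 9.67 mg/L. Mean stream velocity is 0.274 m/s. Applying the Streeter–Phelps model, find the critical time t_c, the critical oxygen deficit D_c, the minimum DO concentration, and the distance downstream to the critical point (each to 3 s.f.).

With k_r/k_d = 3.177 and 1 − D₀(k_r−k_d)/(k_d L₀) = 0.9023,
t_c = ln(3.177 × 0.9023) / (1.29 − 0.406) = ln(2.867) / 0.8840 = 1.053/0.8840 = 1.191 d.
L(t_c) = L₀ e^(−k_d t_c) = 44.8 × 0.6165 = 27.62 mg/L, and at the critical point k_r D_c = k_d L, so D_c = (0.406/1.29) × 27.62 = 8.692 mg/L.
Minimum DO = C_s − D_c = 9.67 − 8.692 = 0.9777 mg/L.
x_c = v t_c = 0.274 m/s × 1.191 d × 86400 s/d = 28210 m ≈ 28.2 km.

t_c ≈ 1.19 d; D_c ≈ 8.69 mg/L; min DO ≈ 0.978 mg/L; x_c ≈ 28.2 km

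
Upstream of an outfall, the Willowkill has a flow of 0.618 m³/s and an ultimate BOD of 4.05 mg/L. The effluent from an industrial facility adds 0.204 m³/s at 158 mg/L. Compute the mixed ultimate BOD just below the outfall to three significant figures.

Flow-weighted mixing: C = (Q_r C_r + Q_w C_w)/(Q_r + Q_w)
= (0.618×4.05 + 0.204×158)/(0.618 + 0.204) = 34.73/0.8220 = 42.26 mg/L.

42.3 mg/L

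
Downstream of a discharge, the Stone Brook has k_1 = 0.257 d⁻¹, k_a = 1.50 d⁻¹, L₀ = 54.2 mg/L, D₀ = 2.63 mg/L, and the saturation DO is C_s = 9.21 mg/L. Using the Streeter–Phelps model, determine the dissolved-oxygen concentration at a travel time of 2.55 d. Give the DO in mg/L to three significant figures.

DO ≈ 3.58 mg/L

k_1 L₀/(k_a−k_1) = 0.257×54.2/(1.50−0.257) = 13.93/1.243 = 11.21 mg/L.
e^(−k_1 t) = e^(−0.257×2.550) = 0.5193; e^(−k_a t) = e^(−1.50×2.550) = 0.02182.
D = 11.21 × (0.5193 − 0.02182) + 2.63 × 0.02182 = 5.574 + 0.05738 = 5.632 mg/L.
DO = C_s − D = 9.21 − 5.632 = 3.578 mg/L.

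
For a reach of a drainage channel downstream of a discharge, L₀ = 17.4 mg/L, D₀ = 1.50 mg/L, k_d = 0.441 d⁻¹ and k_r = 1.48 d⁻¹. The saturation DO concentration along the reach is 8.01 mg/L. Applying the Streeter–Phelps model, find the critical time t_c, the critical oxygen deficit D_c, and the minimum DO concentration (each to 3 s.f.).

t_c ≈ 0.947 d; D_c ≈ 3.42 mg/L; min DO ≈ 4.59 mg/L

t_c = [1/(k_r−k_d)] ln[(k_r/k_d)(1 − D₀(k_r−k_d)/(k_d L₀))]
= [1/(1.48−0.441)] ln[(1.48/0.441)(1 − 1.50×1.039/(0.441×17.4))]
= (1/1.039) ln[3.356 × 0.7969] = 0.9625 × ln(2.674) = 0.9625 × 0.9837 = 0.9468 d.
L(t_c) = L₀ e^(−k_d t_c) = 17.4 × 0.6587 = 11.46 mg/L, and at the critical point k_r D_c = k_d L, so D_c = (0.441/1.48) × 11.46 = 3.415 mg/L.
Minimum DO = C_s − D_c = 8.01 − 3.415 = 4.595 mg/L.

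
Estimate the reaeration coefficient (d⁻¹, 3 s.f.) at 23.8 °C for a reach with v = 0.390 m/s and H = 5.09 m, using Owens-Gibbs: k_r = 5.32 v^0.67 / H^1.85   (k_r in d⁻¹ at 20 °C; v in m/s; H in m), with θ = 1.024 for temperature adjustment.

k_r(20) = 5.32 × 0.390^0.67 / 5.09^1.85 = 5.32 × 0.5321 / 20.30 = 0.1395 d⁻¹.
k_r(23.8) = 0.1395 × 1.024^(23.8−20) = 0.1395 × 1.094 = 0.1526 d⁻¹.

k_r ≈ 0.153 d⁻¹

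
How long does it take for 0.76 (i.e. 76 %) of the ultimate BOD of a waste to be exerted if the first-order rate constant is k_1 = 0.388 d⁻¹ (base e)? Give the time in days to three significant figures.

t ≈ 3.68 d

y/L₀ = 1 − e^(−k_1 t) = 0.76 ⇒ e^(−k_1 t) = 0.240
t = −ln(0.240) / 0.388 = 1.427 / 0.388 = 3.678 d.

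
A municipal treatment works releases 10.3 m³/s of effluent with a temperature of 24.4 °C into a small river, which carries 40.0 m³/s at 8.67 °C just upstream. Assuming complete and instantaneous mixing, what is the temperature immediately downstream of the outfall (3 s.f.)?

11.9 °C

Flow-weighted mixing: C = (Q_r C_r + Q_w C_w)/(Q_r + Q_w)
= (40.0×8.67 + 10.3×24.4)/(40.0 + 10.3) = 598.1/50.30 = 11.89 °C.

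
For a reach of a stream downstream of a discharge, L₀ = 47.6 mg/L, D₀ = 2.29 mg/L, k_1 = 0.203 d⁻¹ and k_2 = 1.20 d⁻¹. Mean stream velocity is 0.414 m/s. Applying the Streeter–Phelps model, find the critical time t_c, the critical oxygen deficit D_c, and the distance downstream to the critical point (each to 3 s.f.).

t_c ≈ 1.51 d; D_c ≈ 5.92 mg/L; x_c ≈ 54.1 km

t_c = [1/(k_2−k_1)] ln[(k_2/k_1)(1 − D₀(k_2−k_1)/(k_1 L₀))]
= [1/(1.20−0.203)] ln[(1.20/0.203)(1 − 2.29×0.9970/(0.203×47.6))]
= (1/0.9970) ln[5.911 × 0.7637] = 1.003 × ln(4.515) = 1.003 × 1.507 = 1.512 d.
D_c = (k_1/k_2) L₀ e^(−k_1 t_c) = (0.203/1.20) × 47.6 × e^(−0.203×1.512) = 0.1692 × 47.6 × 0.7357 = 5.924 mg/L.
x_c = v t_c = 0.414 m/s × 1.512 d × 86400 s/d = 54080 m ≈ 54.1 km.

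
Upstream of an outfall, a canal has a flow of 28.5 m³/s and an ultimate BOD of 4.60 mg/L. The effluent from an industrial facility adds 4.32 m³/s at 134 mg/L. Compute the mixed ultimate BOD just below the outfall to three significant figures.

Flow-weighted mixing: C = (Q_r C_r + Q_w C_w)/(Q_r + Q_w)
= (28.5×4.60 + 4.32×134)/(28.5 + 4.32) = 710.0/32.82 = 21.63 mg/L.

21.6 mg/L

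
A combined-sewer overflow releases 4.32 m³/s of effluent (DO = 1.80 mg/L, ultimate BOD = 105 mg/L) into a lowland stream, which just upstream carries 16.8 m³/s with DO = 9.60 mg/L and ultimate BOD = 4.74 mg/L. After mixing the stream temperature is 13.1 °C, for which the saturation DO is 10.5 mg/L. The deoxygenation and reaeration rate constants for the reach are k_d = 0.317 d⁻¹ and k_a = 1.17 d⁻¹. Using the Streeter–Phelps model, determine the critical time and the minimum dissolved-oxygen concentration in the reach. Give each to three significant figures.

Mixed DO = (16.8×9.60 + 4.32×1.80)/(16.8+4.32) = 169.1/21.12 = 8.005 mg/L.
Mixed L₀ = (16.8×4.74 + 4.32×105)/(21.12) = 533.2/21.12 = 25.25 mg/L.
Initial deficit D₀ = C_s − DO₀ = 10.5 − 8.005 = 2.495 mg/L.
t_c = (1/0.8530) ln[(1.17/0.317)(1 − 2.495×0.8530/(0.317×25.25))] = 1.172 × ln(2.709) = 1.168 d.
D_c = (0.317/1.17) × 25.25 × e^(−0.317×1.168) = 0.2709 × 25.25 × 0.6905 = 4.723 mg/L.
Minimum DO = 10.5 − 4.723 = 5.777 mg/L.

t_c ≈ 1.17 d; minimum DO ≈ 5.78 mg/L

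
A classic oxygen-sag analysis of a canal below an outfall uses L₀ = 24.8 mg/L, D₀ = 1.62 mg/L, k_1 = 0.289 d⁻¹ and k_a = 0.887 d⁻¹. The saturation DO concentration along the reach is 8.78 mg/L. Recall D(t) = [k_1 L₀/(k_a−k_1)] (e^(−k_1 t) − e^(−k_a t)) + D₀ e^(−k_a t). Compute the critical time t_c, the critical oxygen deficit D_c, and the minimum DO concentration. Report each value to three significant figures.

With k_a/k_1 = 3.069 and 1 − D₀(k_a−k_1)/(k_1 L₀) = 0.8648,
t_c = ln(3.069 × 0.8648) / (0.887 − 0.289) = ln(2.654) / 0.5980 = 0.9762/0.5980 = 1.632 d.
D_c = (k_1/k_a) L₀ e^(−k_1 t_c) = (0.289/0.887) × 24.8 × e^(−0.289×1.632) = 0.3258 × 24.8 × 0.6239 = 5.041 mg/L.
Minimum DO = C_s − D_c = 8.78 − 5.041 = 3.739 mg/L.

t_c ≈ 1.63 d; D_c ≈ 5.04 mg/L; min DO ≈ 3.74 mg/L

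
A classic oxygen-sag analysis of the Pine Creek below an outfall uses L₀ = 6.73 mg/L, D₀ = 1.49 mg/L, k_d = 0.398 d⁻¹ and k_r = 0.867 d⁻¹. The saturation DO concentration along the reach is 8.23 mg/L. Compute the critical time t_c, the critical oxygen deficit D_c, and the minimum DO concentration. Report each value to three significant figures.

t_c = [1/(k_r−k_d)] ln[(k_r/k_d)(1 − D₀(k_r−k_d)/(k_d L₀))]
= [1/(0.867−0.398)] ln[(0.867/0.398)(1 − 1.49×0.4690/(0.398×6.73))]
= (1/0.4690) ln[2.178 × 0.7391] = 2.132 × ln(1.610) = 2.132 × 0.4763 = 1.016 d.
D_c = (k_d/k_r) L₀ e^(−k_d t_c) = (0.398/0.867) × 6.73 × e^(−0.398×1.016) = 0.4591 × 6.73 × 0.6675 = 2.062 mg/L.
Minimum DO = C_s − D_c = 8.23 − 2.062 = 6.168 mg/L.

t_c ≈ 1.02 d; D_c ≈ 2.06 mg/L; min DO ≈ 6.17 mg/L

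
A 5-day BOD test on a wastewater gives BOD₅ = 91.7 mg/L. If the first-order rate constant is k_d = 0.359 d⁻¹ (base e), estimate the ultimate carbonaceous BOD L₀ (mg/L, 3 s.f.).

L₀ ≈ 110 mg/L

BOD₅ = L₀(1 − e^(−5k_d)) ⇒ L₀ = BOD₅ / (1 − e^(−5×0.359))
= 91.7 / (1 − 0.1661) = 91.7 / 0.8339 = 110.0 mg/L.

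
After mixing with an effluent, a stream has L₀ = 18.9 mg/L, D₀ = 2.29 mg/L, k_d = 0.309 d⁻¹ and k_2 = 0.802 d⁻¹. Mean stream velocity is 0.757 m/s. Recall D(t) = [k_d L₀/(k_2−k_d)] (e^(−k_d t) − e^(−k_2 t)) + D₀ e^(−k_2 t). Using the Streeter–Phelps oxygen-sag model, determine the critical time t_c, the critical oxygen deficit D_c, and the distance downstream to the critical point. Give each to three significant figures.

t_c ≈ 1.50 d; D_c ≈ 4.58 mg/L; x_c ≈ 98.0 km

At the critical point dD/dt = 0, so k_d L₀ e^(−k_d t) = k_2 D. Substituting D(t) from the Streeter–Phelps equation and solving for t gives
t_c = ln[(k_2/k_d)(1 − D₀(k_2−k_d)/(k_d L₀))] / (k_2−k_d).
Here k_2−k_d = 0.4930 d⁻¹ and 1 − D₀(k_2−k_d)/(k_d L₀) = 1 − 2.29×0.4930/(0.309×18.9) = 0.8067, so
t_c = ln(2.595 × 0.8067) / 0.4930 = 0.7389 / 0.4930 = 1.499 d.
D_c = (k_d/k_2) L₀ e^(−k_d t_c) = (0.309/0.802) × 18.9 × e^(−0.309×1.499) = 0.3853 × 18.9 × 0.6293 = 4.582 mg/L.
x_c = v t_c = 0.757 m/s × 1.499 d × 86400 s/d = 98030 m ≈ 98.0 km.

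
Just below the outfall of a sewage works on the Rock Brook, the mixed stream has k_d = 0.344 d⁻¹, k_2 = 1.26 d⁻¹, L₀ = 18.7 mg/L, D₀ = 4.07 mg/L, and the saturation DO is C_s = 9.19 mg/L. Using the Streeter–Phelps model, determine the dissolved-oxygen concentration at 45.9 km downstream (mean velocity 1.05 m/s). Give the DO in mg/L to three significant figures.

DO ≈ 4.85 mg/L

Travel time t = x/v = 45.9 km / (1.05 m/s) = 45900 m / 1.05 m/s = 43710 s = 0.5060 d.
k_d L₀/(k_2−k_d) = 0.344×18.7/(1.26−0.344) = 6.433/0.9160 = 7.023 mg/L.
e^(−k_d t) = e^(−0.344×0.5060) = 0.8403; e^(−k_2 t) = e^(−1.26×0.5060) = 0.5286.
D = 7.023 × (0.8403 − 0.5286) + 4.07 × 0.5286 = 2.189 + 2.151 = 4.340 mg/L.
DO = C_s − D = 9.19 − 4.340 = 4.850 mg/L.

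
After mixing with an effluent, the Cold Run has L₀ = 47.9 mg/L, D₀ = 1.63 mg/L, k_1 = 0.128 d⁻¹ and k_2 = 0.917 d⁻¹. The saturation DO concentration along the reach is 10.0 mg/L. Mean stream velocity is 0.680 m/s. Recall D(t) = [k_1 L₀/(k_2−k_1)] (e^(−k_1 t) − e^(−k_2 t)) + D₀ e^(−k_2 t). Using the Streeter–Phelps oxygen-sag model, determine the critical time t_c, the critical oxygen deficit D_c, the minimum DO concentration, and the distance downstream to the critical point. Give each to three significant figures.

t_c ≈ 2.20 d; D_c ≈ 5.05 mg/L; min DO ≈ 4.95 mg/L; x_c ≈ 129 km

t_c = [1/(k_2−k_1)] ln[(k_2/k_1)(1 − D₀(k_2−k_1)/(k_1 L₀))]
= [1/(0.917−0.128)] ln[(0.917/0.128)(1 − 1.63×0.7890/(0.128×47.9))]
= (1/0.7890) ln[7.164 × 0.7902] = 1.267 × ln(5.661) = 1.267 × 1.734 = 2.197 d.
L(t_c) = L₀ e^(−k_1 t_c) = 47.9 × 0.7548 = 36.16 mg/L, and at the critical point k_2 D_c = k_1 L, so D_c = (0.128/0.917) × 36.16 = 5.047 mg/L.
Minimum DO = C_s − D_c = 10.0 − 5.047 = 4.953 mg/L.
x_c = v t_c = 0.680 m/s × 2.197 d × 86400 s/d = 129100 m ≈ 129 km.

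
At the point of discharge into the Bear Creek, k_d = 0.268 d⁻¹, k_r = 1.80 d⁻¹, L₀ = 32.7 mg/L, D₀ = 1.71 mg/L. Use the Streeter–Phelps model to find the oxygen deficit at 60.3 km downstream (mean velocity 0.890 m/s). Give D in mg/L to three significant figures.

Travel time t = x/v = 60.3 km / (0.890 m/s) = 60300 m / 0.890 m/s = 67750 s = 0.7842 d.
k_d L₀/(k_r−k_d) = 0.268×32.7/(1.80−0.268) = 8.764/1.532 = 5.720 mg/L.
e^(−k_d t) = e^(−0.268×0.7842) = 0.8105; e^(−k_r t) = e^(−1.80×0.7842) = 0.2438.
D = 5.720 × (0.8105 − 0.2438) + 1.71 × 0.2438 = 3.242 + 0.4169 = 3.658 mg/L.

D ≈ 3.66 mg/L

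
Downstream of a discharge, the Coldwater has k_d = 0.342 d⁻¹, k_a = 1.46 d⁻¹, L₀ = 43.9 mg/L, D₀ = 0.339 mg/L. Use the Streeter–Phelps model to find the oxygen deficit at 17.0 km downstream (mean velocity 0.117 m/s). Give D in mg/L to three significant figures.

D ≈ 6.43 mg/L

Travel time t = x/v = 17.0 km / (0.117 m/s) = 17000 m / 0.117 m/s = 145300 s = 1.682 d.
k_d L₀/(k_a−k_d) = 0.342×43.9/(1.46−0.342) = 15.01/1.118 = 13.43 mg/L.
e^(−k_d t) = e^(−0.342×1.682) = 0.5626; e^(−k_a t) = e^(−1.46×1.682) = 0.08584.
D = 13.43 × (0.5626 − 0.08584) + 0.339 × 0.08584 = 6.403 + 0.02910 = 6.432 mg/L.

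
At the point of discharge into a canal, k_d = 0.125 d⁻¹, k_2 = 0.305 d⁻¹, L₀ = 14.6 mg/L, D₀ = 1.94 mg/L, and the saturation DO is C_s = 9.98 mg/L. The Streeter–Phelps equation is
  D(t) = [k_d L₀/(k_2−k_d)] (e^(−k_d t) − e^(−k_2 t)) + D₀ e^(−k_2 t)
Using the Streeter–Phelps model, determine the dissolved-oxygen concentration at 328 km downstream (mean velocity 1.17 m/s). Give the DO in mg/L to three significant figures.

Travel time t = x/v = 328 km / (1.17 m/s) = 328000 m / 1.17 m/s = 280300 s = 3.245 d.
k_d L₀/(k_2−k_d) = 0.125×14.6/(0.305−0.125) = 1.825/0.1800 = 10.14 mg/L.
e^(−k_d t) = e^(−0.125×3.245) = 0.6666; e^(−k_2 t) = e^(−0.305×3.245) = 0.3717.
D = 10.14 × (0.6666 − 0.3717) + 1.94 × 0.3717 = 2.990 + 0.7211 = 3.711 mg/L.
DO = C_s − D = 9.98 − 3.711 = 6.269 mg/L.

DO ≈ 6.27 mg/L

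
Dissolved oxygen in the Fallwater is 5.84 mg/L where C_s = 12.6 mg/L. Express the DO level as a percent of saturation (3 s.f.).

% saturation = C/C_s × 100 = 5.84/12.6 × 100 = 46.3 %.

46.3 % saturation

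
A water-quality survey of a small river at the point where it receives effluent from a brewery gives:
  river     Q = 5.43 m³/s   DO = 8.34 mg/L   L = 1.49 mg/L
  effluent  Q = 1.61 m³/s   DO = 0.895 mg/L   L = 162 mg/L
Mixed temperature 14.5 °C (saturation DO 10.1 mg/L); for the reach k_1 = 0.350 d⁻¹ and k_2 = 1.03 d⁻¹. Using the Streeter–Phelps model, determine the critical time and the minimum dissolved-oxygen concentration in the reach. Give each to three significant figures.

t_c ≈ 1.30 d; minimum DO ≈ 1.87 mg/L

Mixed DO = (5.43×8.34 + 1.61×0.895)/(5.43+1.61) = 46.73/7.040 = 6.637 mg/L.
Mixed L₀ = (5.43×1.49 + 1.61×162)/(7.040) = 268.9/7.040 = 38.20 mg/L.
Initial deficit D₀ = C_s − DO₀ = 10.1 − 6.637 = 3.463 mg/L.
t_c = (1/0.6800) ln[(1.03/0.350)(1 − 3.463×0.6800/(0.350×38.20))] = 1.471 × ln(2.425) = 1.302 d.
D_c = (0.350/1.03) × 38.20 × e^(−0.350×1.302) = 0.3398 × 38.20 × 0.6339 = 8.228 mg/L.
Minimum DO = 10.1 − 8.228 = 1.872 mg/L.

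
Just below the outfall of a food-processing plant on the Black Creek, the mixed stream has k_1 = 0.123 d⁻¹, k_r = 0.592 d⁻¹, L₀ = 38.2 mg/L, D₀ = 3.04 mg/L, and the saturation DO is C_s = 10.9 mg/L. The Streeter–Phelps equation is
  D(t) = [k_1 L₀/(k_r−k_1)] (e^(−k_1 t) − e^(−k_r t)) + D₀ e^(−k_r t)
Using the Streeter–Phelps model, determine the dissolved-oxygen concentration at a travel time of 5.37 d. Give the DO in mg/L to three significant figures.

DO ≈ 6.02 mg/L

k_1 L₀/(k_r−k_1) = 0.123×38.2/(0.592−0.123) = 4.699/0.4690 = 10.02 mg/L.
e^(−k_1 t) = e^(−0.123×5.370) = 0.5166; e^(−k_r t) = e^(−0.592×5.370) = 0.04163.
D = 10.02 × (0.5166 − 0.04163) + 3.04 × 0.04163 = 4.758 + 0.1265 = 4.885 mg/L.
DO = C_s − D = 10.9 − 4.885 = 6.015 mg/L.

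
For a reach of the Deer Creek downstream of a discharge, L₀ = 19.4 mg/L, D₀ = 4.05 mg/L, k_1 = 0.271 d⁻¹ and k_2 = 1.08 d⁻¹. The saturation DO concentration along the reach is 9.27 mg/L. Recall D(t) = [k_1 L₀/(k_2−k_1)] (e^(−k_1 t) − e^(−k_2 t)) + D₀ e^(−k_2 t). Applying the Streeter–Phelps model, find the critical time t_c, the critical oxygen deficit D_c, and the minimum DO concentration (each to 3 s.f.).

t_c = [1/(k_2−k_1)] ln[(k_2/k_1)(1 − D₀(k_2−k_1)/(k_1 L₀))]
= [1/(1.08−0.271)] ln[(1.08/0.271)(1 − 4.05×0.8090/(0.271×19.4))]
= (1/0.8090) ln[3.985 × 0.3768] = 1.236 × ln(1.502) = 1.236 × 0.4065 = 0.5025 d.
D_c = (k_1/k_2) L₀ e^(−k_1 t_c) = (0.271/1.08) × 19.4 × e^(−0.271×0.5025) = 0.2509 × 19.4 × 0.8727 = 4.248 mg/L.
Minimum DO = C_s − D_c = 9.27 − 4.248 = 5.022 mg/L.

t_c ≈ 0.503 d; D_c ≈ 4.25 mg/L; min DO ≈ 5.02 mg/L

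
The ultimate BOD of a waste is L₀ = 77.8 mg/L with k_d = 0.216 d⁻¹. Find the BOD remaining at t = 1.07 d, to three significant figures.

L_t = L₀ e^(−k_d t) = 77.8 × e^(−0.216×1.07) = 77.8 × 0.7936 = 61.75 mg/L.

L ≈ 61.7 mg/L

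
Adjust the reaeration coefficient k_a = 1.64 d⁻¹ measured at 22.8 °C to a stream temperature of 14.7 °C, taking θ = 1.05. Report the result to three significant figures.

k_a(T₂) = k_a(T₁) · θ^(T₂−T₁) = 1.64 × 1.05^(14.7−22.8)
= 1.64 × 1.05^-8.10 = 1.64 × 0.6735 = 1.105 d⁻¹.

k_a ≈ 1.10 d⁻¹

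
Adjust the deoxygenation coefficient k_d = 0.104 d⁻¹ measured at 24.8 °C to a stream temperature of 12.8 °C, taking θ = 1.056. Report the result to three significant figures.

k_d(T₂) = k_d(T₁) · θ^(T₂−T₁) = 0.104 × 1.056^(12.8−24.8)
= 0.104 × 1.056^-12.0 = 0.104 × 0.5200 = 0.05408 d⁻¹.

k_d ≈ 0.0541 d⁻¹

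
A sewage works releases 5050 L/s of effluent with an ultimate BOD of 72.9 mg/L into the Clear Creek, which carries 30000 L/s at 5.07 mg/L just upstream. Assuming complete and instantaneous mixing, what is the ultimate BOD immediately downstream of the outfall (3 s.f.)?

Flow-weighted mixing: C = (Q_r C_r + Q_w C_w)/(Q_r + Q_w)
= (30000×5.07 + 5050×72.9)/(30000 + 5050) = 520200/35050 = 14.84 mg/L.

14.8 mg/L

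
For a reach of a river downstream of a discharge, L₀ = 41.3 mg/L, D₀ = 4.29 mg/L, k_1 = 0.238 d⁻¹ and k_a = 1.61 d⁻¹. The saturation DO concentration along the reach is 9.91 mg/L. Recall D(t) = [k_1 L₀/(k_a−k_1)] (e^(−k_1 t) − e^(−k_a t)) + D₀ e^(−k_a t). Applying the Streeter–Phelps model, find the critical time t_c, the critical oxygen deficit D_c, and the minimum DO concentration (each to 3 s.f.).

t_c ≈ 0.728 d; D_c ≈ 5.13 mg/L; min DO ≈ 4.78 mg/L

With k_a/k_1 = 6.765 and 1 − D₀(k_a−k_1)/(k_1 L₀) = 0.4012,
t_c = ln(6.765 × 0.4012) / (1.61 − 0.238) = ln(2.714) / 1.372 = 0.9984/1.372 = 0.7277 d.
D_c = (k_1/k_a) L₀ e^(−k_1 t_c) = (0.238/1.61) × 41.3 × e^(−0.238×0.7277) = 0.1478 × 41.3 × 0.8410 = 5.134 mg/L.
Minimum DO = C_s − D_c = 9.91 − 5.134 = 4.776 mg/L.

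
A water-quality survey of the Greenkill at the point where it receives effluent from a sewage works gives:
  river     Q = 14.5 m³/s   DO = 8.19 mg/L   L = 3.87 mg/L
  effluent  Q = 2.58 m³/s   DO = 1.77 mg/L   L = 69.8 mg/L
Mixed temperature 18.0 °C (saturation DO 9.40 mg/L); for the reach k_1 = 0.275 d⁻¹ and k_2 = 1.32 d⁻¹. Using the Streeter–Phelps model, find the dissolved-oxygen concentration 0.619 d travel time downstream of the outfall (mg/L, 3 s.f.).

DO ≈ 6.98 mg/L

Mixed DO = (14.5×8.19 + 2.58×1.77)/(14.5+2.58) = 123.3/17.08 = 7.220 mg/L.
Mixed L₀ = (14.5×3.87 + 2.58×69.8)/(17.08) = 236.2/17.08 = 13.83 mg/L.
Initial deficit D₀ = C_s − DO₀ = 9.40 − 7.220 = 2.180 mg/L.
D(0.619) = [0.275×13.83/(1.32−0.275)](e^(−0.275×0.619) − e^(−1.32×0.619)) + 2.180 e^(−1.32×0.619)
= 3.639 × (0.8435 − 0.4417) + 2.180 × 0.4417 = 2.425 mg/L.
DO = 9.40 − 2.425 = 6.975 mg/L.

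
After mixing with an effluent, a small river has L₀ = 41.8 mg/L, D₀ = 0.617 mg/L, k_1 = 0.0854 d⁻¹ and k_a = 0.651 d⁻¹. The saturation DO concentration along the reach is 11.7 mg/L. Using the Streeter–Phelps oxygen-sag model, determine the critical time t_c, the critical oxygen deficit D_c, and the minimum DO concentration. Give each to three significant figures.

At the critical point dD/dt = 0, so k_1 L₀ e^(−k_1 t) = k_a D. Substituting D(t) from the Streeter–Phelps equation and solving for t gives
t_c = ln[(k_a/k_1)(1 − D₀(k_a−k_1)/(k_1 L₀))] / (k_a−k_1).
Here k_a−k_1 = 0.5656 d⁻¹ and 1 − D₀(k_a−k_1)/(k_1 L₀) = 1 − 0.617×0.5656/(0.0854×41.8) = 0.9022, so
t_c = ln(7.623 × 0.9022) / 0.5656 = 1.928 / 0.5656 = 3.409 d.
D_c = (k_1/k_a) L₀ e^(−k_1 t_c) = (0.0854/0.651) × 41.8 × e^(−0.0854×3.409) = 0.1312 × 41.8 × 0.7474 = 4.098 mg/L.
Minimum DO = C_s − D_c = 11.7 − 4.098 = 7.602 mg/L.

t_c ≈ 3.41 d; D_c ≈ 4.10 mg/L; min DO ≈ 7.60 mg/L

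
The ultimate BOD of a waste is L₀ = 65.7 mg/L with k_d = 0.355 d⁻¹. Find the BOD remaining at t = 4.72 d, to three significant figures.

L ≈ 12.3 mg/L

L_t = L₀ e^(−k_d t) = 65.7 × e^(−0.355×4.72) = 65.7 × 0.1872 = 12.30 mg/L.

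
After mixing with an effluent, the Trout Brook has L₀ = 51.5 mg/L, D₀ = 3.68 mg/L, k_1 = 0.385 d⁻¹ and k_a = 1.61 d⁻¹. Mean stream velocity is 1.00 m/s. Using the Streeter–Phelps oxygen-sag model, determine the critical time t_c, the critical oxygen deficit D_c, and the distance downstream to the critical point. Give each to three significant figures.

t_c = [1/(k_a−k_1)] ln[(k_a/k_1)(1 − D₀(k_a−k_1)/(k_1 L₀))]
= [1/(1.61−0.385)] ln[(1.61/0.385)(1 − 3.68×1.225/(0.385×51.5))]
= (1/1.225) ln[4.182 × 0.7726] = 0.8163 × ln(3.231) = 0.8163 × 1.173 = 0.9574 d.
D_c = (k_1/k_a) L₀ e^(−k_1 t_c) = (0.385/1.61) × 51.5 × e^(−0.385×0.9574) = 0.2391 × 51.5 × 0.6917 = 8.519 mg/L.
x_c = v t_c = 1.00 m/s × 0.9574 d × 86400 s/d = 82720 m ≈ 82.7 km.

t_c ≈ 0.957 d; D_c ≈ 8.52 mg/L; x_c ≈ 82.7 km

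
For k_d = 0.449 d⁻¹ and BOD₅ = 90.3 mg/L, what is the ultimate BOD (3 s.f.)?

BOD₅ = L₀(1 − e^(−5k_d)) ⇒ L₀ = BOD₅ / (1 − e^(−5×0.449))
= 90.3 / (1 − 0.1059) = 90.3 / 0.8941 = 101.0 mg/L.

L₀ ≈ 101 mg/L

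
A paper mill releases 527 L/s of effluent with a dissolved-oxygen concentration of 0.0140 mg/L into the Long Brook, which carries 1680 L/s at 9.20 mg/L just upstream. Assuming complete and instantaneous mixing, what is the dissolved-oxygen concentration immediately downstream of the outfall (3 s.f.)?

7.01 mg/L

Flow-weighted mixing: C = (Q_r C_r + Q_w C_w)/(Q_r + Q_w)
= (1680×9.20 + 527×0.0140)/(1680 + 527) = 15460/2207 = 7.007 mg/L.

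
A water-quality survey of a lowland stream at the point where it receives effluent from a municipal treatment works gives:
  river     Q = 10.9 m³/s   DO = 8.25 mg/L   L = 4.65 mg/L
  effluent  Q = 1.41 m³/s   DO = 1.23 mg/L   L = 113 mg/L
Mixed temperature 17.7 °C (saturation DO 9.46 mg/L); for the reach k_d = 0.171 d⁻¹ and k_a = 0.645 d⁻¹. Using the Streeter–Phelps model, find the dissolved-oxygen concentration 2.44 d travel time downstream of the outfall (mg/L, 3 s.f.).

DO ≈ 6.26 mg/L

Mixed DO = (10.9×8.25 + 1.41×1.23)/(10.9+1.41) = 91.66/12.31 = 7.446 mg/L.
Mixed L₀ = (10.9×4.65 + 1.41×113)/(12.31) = 210.0/12.31 = 17.06 mg/L.
Initial deficit D₀ = C_s − DO₀ = 9.46 − 7.446 = 2.014 mg/L.
D(2.44) = [0.171×17.06/(0.645−0.171)](e^(−0.171×2.44) − e^(−0.645×2.44)) + 2.014 e^(−0.645×2.44)
= 6.155 × (0.6589 − 0.2073) + 2.014 × 0.2073 = 3.197 mg/L.
DO = 9.46 − 3.197 = 6.263 mg/L.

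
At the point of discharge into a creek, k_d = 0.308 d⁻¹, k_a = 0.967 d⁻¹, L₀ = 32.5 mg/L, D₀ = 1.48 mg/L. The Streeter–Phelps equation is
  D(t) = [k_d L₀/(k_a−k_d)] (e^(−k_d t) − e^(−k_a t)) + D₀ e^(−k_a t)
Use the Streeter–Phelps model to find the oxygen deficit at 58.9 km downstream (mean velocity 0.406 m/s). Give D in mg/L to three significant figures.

D ≈ 6.35 mg/L

Travel time t = x/v = 58.9 km / (0.406 m/s) = 58900 m / 0.406 m/s = 145100 s = 1.679 d.
k_d L₀/(k_a−k_d) = 0.308×32.5/(0.967−0.308) = 10.01/0.6590 = 15.19 mg/L.
e^(−k_d t) = e^(−0.308×1.679) = 0.5962; e^(−k_a t) = e^(−0.967×1.679) = 0.1972.
D = 15.19 × (0.5962 − 0.1972) + 1.48 × 0.1972 = 6.061 + 0.2918 = 6.353 mg/L.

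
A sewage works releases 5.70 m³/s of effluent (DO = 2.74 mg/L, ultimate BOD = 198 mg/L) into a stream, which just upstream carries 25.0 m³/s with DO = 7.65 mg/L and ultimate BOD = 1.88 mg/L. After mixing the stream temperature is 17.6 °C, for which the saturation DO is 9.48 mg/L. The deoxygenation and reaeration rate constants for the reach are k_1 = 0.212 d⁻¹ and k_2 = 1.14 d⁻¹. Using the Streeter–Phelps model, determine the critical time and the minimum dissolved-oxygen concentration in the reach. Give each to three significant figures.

t_c ≈ 1.41 d; minimum DO ≈ 4.20 mg/L

Mixed DO = (25.0×7.65 + 5.70×2.74)/(25.0+5.70) = 206.9/30.70 = 6.738 mg/L.
Mixed L₀ = (25.0×1.88 + 5.70×198)/(30.70) = 1176/30.70 = 38.29 mg/L.
Initial deficit D₀ = C_s − DO₀ = 9.48 − 6.738 = 2.742 mg/L.
t_c = (1/0.9280) ln[(1.14/0.212)(1 − 2.742×0.9280/(0.212×38.29))] = 1.078 × ln(3.692) = 1.408 d.
D_c = (0.212/1.14) × 38.29 × e^(−0.212×1.408) = 0.1860 × 38.29 × 0.7420 = 5.284 mg/L.
Minimum DO = 9.48 − 5.284 = 4.196 mg/L.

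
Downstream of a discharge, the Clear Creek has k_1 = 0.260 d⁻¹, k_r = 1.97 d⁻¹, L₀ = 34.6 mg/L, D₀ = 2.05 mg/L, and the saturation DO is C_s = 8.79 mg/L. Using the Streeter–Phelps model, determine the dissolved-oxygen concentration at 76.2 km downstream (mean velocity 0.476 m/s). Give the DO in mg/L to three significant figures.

DO ≈ 5.62 mg/L

Travel time t = x/v = 76.2 km / (0.476 m/s) = 76200 m / 0.476 m/s = 160100 s = 1.853 d.
k_1 L₀/(k_r−k_1) = 0.260×34.6/(1.97−0.260) = 8.996/1.710 = 5.261 mg/L.
e^(−k_1 t) = e^(−0.260×1.853) = 0.6177; e^(−k_r t) = e^(−1.97×1.853) = 0.02599.
D = 5.261 × (0.6177 − 0.02599) + 2.05 × 0.02599 = 3.113 + 0.05328 = 3.166 mg/L.
DO = C_s − D = 8.79 − 3.166 = 5.624 mg/L.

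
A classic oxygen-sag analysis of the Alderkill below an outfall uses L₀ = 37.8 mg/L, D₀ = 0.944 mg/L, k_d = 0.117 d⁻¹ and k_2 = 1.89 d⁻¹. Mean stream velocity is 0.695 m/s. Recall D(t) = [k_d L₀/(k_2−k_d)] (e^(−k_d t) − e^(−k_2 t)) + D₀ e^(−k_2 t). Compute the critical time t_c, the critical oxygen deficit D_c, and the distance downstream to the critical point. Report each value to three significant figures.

t_c ≈ 1.30 d; D_c ≈ 2.01 mg/L; x_c ≈ 78.1 km

With k_2/k_d = 16.15 and 1 − D₀(k_2−k_d)/(k_d L₀) = 0.6216,
t_c = ln(16.15 × 0.6216) / (1.89 − 0.117) = ln(10.04) / 1.773 = 2.307/1.773 = 1.301 d.
D_c = (k_d/k_2) L₀ e^(−k_d t_c) = (0.117/1.89) × 37.8 × e^(−0.117×1.301) = 0.06190 × 37.8 × 0.8588 = 2.010 mg/L.
x_c = v t_c = 0.695 m/s × 1.301 d × 86400 s/d = 78120 m ≈ 78.1 km.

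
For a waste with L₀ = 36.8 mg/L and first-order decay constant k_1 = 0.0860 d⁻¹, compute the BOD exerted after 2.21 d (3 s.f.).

y_t = L₀(1 − e^(−k_1 t)) = 36.8 × (1 − e^(−0.0860×2.21))
= 36.8 × (1 − 0.8269) = 36.8 × 0.1731 = 6.370 mg/L.

y ≈ 6.37 mg/L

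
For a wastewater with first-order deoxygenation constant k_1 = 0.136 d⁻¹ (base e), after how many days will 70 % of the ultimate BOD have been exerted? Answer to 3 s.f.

y/L₀ = 1 − e^(−k_1 t) = 0.70 ⇒ e^(−k_1 t) = 0.300
t = −ln(0.300) / 0.136 = 1.204 / 0.136 = 8.853 d.

t ≈ 8.85 d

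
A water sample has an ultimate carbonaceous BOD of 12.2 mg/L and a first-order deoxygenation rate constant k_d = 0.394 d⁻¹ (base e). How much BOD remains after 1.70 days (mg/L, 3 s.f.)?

L_t = L₀ e^(−k_d t) = 12.2 × e^(−0.394×1.70) = 12.2 × 0.5118 = 6.244 mg/L.

L ≈ 6.24 mg/L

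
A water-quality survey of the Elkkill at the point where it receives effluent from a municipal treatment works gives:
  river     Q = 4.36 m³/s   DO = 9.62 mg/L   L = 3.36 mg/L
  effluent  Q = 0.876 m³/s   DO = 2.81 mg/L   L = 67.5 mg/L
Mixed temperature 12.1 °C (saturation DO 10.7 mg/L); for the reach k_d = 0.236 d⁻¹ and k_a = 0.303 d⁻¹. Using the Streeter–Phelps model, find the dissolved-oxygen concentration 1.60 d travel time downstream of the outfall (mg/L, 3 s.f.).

DO ≈ 5.87 mg/L

Mixed DO = (4.36×9.62 + 0.876×2.81)/(4.36+0.876) = 44.40/5.236 = 8.481 mg/L.
Mixed L₀ = (4.36×3.36 + 0.876×67.5)/(5.236) = 73.78/5.236 = 14.09 mg/L.
Initial deficit D₀ = C_s − DO₀ = 10.7 − 8.481 = 2.219 mg/L.
D(1.60) = [0.236×14.09/(0.303−0.236)](e^(−0.236×1.60) − e^(−0.303×1.60)) + 2.219 e^(−0.303×1.60)
= 49.63 × (0.6855 − 0.6158) + 2.219 × 0.6158 = 4.825 mg/L.
DO = 10.7 − 4.825 = 5.875 mg/L.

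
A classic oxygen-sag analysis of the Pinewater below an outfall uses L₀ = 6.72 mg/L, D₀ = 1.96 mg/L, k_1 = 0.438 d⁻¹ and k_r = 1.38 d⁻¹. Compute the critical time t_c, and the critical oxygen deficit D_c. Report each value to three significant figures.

At the critical point dD/dt = 0, so k_1 L₀ e^(−k_1 t) = k_r D. Substituting D(t) from the Streeter–Phelps equation and solving for t gives
t_c = ln[(k_r/k_1)(1 − D₀(k_r−k_1)/(k_1 L₀))] / (k_r−k_1).
Here k_r−k_1 = 0.9420 d⁻¹ and 1 − D₀(k_r−k_1)/(k_1 L₀) = 1 − 1.96×0.9420/(0.438×6.72) = 0.3727, so
t_c = ln(3.151 × 0.3727) / 0.9420 = 0.1607 / 0.9420 = 0.1706 d.
L(t_c) = L₀ e^(−k_1 t_c) = 6.72 × 0.9280 = 6.236 mg/L, and at the critical point k_r D_c = k_1 L, so D_c = (0.438/1.38) × 6.236 = 1.979 mg/L.

t_c ≈ 0.171 d; D_c ≈ 1.98 mg/L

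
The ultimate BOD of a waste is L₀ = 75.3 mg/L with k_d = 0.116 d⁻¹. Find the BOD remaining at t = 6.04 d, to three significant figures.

L_t = L₀ e^(−k_d t) = 75.3 × e^(−0.116×6.04) = 75.3 × 0.4963 = 37.37 mg/L.

L ≈ 37.4 mg/L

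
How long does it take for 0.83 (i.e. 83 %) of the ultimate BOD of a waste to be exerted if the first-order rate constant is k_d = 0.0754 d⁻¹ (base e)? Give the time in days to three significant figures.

t ≈ 23.5 d

y/L₀ = 1 − e^(−k_d t) = 0.83 ⇒ e^(−k_d t) = 0.170
t = −ln(0.170) / 0.0754 = 1.772 / 0.0754 = 23.50 d.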